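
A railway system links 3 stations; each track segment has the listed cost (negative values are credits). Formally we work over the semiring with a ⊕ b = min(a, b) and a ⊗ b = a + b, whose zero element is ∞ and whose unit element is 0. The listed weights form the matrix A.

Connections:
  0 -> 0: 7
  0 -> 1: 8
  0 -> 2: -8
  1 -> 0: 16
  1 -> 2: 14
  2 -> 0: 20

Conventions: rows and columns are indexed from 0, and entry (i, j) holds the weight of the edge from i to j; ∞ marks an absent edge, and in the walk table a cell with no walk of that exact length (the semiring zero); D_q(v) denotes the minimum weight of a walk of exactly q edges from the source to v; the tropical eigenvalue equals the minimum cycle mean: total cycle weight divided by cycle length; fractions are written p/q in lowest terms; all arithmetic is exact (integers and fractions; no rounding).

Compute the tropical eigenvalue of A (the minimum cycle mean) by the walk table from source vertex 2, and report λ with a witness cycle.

q=0: [∞, ∞, 0]
q=1: [20, ∞, ∞]
q=2: [27, 28, 12]
q=3: [32, 35, 19]
Optimal cycle mean attained by: cycle 0->2->0, total (-8) + 20, length 2.
Answer: λ = 6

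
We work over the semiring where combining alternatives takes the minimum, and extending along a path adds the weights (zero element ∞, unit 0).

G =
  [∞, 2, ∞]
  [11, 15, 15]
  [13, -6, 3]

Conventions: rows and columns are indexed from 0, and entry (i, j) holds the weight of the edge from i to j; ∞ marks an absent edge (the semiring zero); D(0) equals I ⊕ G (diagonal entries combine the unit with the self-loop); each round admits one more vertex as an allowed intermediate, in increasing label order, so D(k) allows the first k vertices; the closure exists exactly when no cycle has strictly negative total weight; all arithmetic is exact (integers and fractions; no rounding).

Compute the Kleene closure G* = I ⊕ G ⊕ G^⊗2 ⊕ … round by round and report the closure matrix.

D(0):
  [0, 2, ∞]
  [11, 0, 15]
  [13, -6, 0]
D(1):
  [0, 2, ∞]
  [11, 0, 15]
  [13, -6, 0]
D(2):
  [0, 2, 17]
  [11, 0, 15]
  [5, -6, 0]
D(3):
  [0, 2, 17]
  [11, 0, 15]
  [5, -6, 0]
Answer: G* = [[0, 2, 17], [11, 0, 15], [5, -6, 0]]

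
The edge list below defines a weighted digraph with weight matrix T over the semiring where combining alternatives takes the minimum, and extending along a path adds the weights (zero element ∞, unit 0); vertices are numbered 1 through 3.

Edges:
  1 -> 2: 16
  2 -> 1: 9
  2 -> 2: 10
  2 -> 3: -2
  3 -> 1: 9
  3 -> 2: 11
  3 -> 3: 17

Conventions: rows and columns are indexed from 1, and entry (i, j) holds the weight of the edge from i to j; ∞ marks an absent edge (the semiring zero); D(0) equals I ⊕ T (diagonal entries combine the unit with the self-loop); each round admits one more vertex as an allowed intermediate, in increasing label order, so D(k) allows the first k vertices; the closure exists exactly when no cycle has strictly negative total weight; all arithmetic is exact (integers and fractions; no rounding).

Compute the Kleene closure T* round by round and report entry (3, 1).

D(0):
  [0, 16, ∞]
  [9, 0, -2]
  [9, 11, 0]
D(1):
  [0, 16, ∞]
  [9, 0, -2]
  [9, 11, 0]
D(2):
  [0, 16, 14]
  [9, 0, -2]
  [9, 11, 0]
D(3):
  [0, 16, 14]
  [7, 0, -2]
  [9, 11, 0]
Answer: T*[3][1] = 9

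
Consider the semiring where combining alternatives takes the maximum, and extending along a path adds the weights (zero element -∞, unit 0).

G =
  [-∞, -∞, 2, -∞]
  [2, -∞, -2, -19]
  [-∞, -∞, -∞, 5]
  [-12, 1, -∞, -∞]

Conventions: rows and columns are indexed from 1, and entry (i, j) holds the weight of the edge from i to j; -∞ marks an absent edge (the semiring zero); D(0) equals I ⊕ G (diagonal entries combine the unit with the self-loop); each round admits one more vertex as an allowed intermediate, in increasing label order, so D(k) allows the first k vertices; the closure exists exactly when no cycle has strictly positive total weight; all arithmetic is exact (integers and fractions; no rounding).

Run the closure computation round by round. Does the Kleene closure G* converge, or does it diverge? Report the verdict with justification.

D(0):
  [0, -∞, 2, -∞]
  [2, 0, -2, -19]
  [-∞, -∞, 0, 5]
  [-12, 1, -∞, 0]
D(1):
  [0, -∞, 2, -∞]
  [2, 0, 4, -19]
  [-∞, -∞, 0, 5]
  [-12, 1, -10, 0]
D(2):
  [0, -∞, 2, -∞]
  [2, 0, 4, -19]
  [-∞, -∞, 0, 5]
  [3, 1, 5, 0]
Detection: at round 3, diagonal entry (4, 4) turns strictly positive.
Key observation: the cycle 4->2->1->3->4 has total weight 1 + 2 + 2 + 5, which is strictly positive.
Answer: DIVERGES — positive cycle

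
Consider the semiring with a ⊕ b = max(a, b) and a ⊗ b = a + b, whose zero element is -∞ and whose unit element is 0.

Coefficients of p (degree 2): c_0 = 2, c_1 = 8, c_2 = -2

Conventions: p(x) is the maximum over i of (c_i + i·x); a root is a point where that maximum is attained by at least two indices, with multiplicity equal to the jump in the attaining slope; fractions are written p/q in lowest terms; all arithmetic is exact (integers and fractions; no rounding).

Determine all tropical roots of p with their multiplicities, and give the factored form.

hull edge (i=0, c=2) to (i=1, c=8): slope 6, span 1
hull edge (i=1, c=8) to (i=2, c=-2): slope -10, span 1
Factored form: p(x) = -2 ⊗ (x ⊕ (-6)) ⊗ (x ⊕ 10)
Answer: roots = -6 (mult 1), 10 (mult 1)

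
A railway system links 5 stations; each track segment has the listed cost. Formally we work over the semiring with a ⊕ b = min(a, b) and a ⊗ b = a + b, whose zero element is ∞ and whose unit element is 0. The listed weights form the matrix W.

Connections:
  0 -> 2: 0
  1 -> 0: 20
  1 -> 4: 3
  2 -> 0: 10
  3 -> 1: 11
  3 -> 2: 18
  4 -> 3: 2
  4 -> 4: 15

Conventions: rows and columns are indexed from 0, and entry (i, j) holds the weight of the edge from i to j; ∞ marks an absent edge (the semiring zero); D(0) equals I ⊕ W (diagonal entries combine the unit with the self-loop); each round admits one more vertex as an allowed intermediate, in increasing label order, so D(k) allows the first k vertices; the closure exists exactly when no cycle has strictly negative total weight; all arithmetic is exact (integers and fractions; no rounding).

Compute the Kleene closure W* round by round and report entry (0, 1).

D(0):
  [0, ∞, 0, ∞, ∞]
  [20, 0, ∞, ∞, 3]
  [10, ∞, 0, ∞, ∞]
  [∞, 11, 18, 0, ∞]
  [∞, ∞, ∞, 2, 0]
D(1):
  [0, ∞, 0, ∞, ∞]
  [20, 0, 20, ∞, 3]
  [10, ∞, 0, ∞, ∞]
  [∞, 11, 18, 0, ∞]
  [∞, ∞, ∞, 2, 0]
D(2):
  [0, ∞, 0, ∞, ∞]
  [20, 0, 20, ∞, 3]
  [10, ∞, 0, ∞, ∞]
  [31, 11, 18, 0, 14]
  [∞, ∞, ∞, 2, 0]
D(3):
  [0, ∞, 0, ∞, ∞]
  [20, 0, 20, ∞, 3]
  [10, ∞, 0, ∞, ∞]
  [28, 11, 18, 0, 14]
  [∞, ∞, ∞, 2, 0]
D(4):
  [0, ∞, 0, ∞, ∞]
  [20, 0, 20, ∞, 3]
  [10, ∞, 0, ∞, ∞]
  [28, 11, 18, 0, 14]
  [30, 13, 20, 2, 0]
D(5):
  [0, ∞, 0, ∞, ∞]
  [20, 0, 20, 5, 3]
  [10, ∞, 0, ∞, ∞]
  [28, 11, 18, 0, 14]
  [30, 13, 20, 2, 0]
Answer: W*[0][1] = ∞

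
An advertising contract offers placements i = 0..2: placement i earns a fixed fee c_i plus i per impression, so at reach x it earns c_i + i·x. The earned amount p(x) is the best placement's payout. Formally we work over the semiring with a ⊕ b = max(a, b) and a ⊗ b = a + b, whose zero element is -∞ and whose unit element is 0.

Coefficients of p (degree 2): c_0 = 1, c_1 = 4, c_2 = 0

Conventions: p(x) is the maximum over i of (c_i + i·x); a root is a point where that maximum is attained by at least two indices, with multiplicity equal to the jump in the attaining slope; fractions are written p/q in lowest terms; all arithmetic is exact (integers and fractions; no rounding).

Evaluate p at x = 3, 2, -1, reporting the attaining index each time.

p(3) = max(1+0·3=1, 4+1·3=7, 0+2·3=6) = 7 (attained by i=1)
p(2) = max(1+0·2=1, 4+1·2=6, 0+2·2=4) = 6 (attained by i=1)
p(-1) = max(1+0·(-1)=1, 4+1·(-1)=3, 0+2·(-1)=-2) = 3 (attained by i=1)
Answer: p(3) = 7; p(2) = 6; p(-1) = 3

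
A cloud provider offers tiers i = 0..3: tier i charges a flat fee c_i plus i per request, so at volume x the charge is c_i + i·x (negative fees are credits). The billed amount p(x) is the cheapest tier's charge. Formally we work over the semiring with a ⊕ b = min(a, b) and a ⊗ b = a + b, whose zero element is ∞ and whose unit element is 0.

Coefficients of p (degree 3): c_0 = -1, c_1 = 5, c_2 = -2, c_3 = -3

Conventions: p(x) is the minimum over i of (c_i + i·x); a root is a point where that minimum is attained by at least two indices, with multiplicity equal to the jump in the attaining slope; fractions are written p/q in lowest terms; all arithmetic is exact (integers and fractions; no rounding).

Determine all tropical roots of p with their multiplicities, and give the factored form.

hull edge (i=0, c=-1) to (i=3, c=-3): slope -2/3, span 3
Factored form: p(x) = -3 ⊗ (x ⊕ 2/3) ⊗ (x ⊕ 2/3) ⊗ (x ⊕ 2/3)
Answer: roots = 2/3 (mult 3)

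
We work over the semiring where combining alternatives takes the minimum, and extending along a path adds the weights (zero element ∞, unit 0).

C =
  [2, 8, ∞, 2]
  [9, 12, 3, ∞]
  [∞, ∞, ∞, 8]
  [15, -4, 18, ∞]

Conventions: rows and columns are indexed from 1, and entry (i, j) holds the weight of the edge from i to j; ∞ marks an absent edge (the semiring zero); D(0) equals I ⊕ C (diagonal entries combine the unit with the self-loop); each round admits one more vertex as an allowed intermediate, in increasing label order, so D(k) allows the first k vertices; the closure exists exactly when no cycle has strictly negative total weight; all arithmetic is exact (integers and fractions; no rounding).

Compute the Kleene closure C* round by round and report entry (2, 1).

D(0):
  [0, 8, ∞, 2]
  [9, 0, 3, ∞]
  [∞, ∞, 0, 8]
  [15, -4, 18, 0]
D(1):
  [0, 8, ∞, 2]
  [9, 0, 3, 11]
  [∞, ∞, 0, 8]
  [15, -4, 18, 0]
D(2):
  [0, 8, 11, 2]
  [9, 0, 3, 11]
  [∞, ∞, 0, 8]
  [5, -4, -1, 0]
D(3):
  [0, 8, 11, 2]
  [9, 0, 3, 11]
  [∞, ∞, 0, 8]
  [5, -4, -1, 0]
D(4):
  [0, -2, 1, 2]
  [9, 0, 3, 11]
  [13, 4, 0, 8]
  [5, -4, -1, 0]
Answer: C*[2][1] = 9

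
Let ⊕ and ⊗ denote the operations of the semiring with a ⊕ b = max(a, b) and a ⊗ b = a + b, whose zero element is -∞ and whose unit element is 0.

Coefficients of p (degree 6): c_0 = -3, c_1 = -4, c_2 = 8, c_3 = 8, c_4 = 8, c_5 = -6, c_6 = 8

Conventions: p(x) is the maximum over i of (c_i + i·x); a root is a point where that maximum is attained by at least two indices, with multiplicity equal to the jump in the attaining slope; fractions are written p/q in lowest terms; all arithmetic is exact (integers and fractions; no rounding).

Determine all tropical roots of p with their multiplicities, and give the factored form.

hull edge (i=0, c=-3) to (i=2, c=8): slope 11/2, span 2
hull edge (i=2, c=8) to (i=6, c=8): slope 0, span 4
Factored form: p(x) = 8 ⊗ (x ⊕ (-11/2)) ⊗ (x ⊕ (-11/2)) ⊗ (x ⊕ 0) ⊗ (x ⊕ 0) ⊗ (x ⊕ 0) ⊗ (x ⊕ 0)
Answer: roots = -11/2 (mult 2), 0 (mult 4)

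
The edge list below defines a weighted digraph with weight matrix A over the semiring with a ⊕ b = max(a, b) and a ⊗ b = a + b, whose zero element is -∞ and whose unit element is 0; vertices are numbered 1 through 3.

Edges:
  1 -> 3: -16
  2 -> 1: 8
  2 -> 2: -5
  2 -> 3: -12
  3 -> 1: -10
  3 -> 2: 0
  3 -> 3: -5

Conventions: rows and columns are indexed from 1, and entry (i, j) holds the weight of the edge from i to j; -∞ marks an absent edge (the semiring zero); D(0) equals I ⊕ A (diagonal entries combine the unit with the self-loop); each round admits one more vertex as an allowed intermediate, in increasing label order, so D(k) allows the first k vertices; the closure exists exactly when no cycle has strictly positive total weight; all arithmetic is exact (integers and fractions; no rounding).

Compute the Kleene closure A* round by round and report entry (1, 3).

D(0):
  [0, -∞, -16]
  [8, 0, -12]
  [-10, 0, 0]
D(1):
  [0, -∞, -16]
  [8, 0, -8]
  [-10, 0, 0]
D(2):
  [0, -∞, -16]
  [8, 0, -8]
  [8, 0, 0]
D(3):
  [0, -16, -16]
  [8, 0, -8]
  [8, 0, 0]
Answer: A*[1][3] = -16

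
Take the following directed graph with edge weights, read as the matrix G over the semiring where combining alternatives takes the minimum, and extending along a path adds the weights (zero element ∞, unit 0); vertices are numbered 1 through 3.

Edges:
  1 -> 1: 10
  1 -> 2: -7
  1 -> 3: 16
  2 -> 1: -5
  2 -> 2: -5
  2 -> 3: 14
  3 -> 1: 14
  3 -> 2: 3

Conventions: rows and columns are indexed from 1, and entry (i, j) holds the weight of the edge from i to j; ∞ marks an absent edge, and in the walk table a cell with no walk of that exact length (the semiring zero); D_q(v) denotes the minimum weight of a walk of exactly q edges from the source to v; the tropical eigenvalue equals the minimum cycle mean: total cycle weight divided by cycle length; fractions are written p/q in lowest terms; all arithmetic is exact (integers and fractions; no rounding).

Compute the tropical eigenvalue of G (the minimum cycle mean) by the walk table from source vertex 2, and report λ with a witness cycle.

q=0: [∞, 0, ∞]
q=1: [-5, -5, 14]
q=2: [-10, -12, 9]
q=3: [-17, -17, 2]
Optimal cycle mean attained by: cycle 1->2->1, total (-7) + (-5), length 2.
Answer: λ = -6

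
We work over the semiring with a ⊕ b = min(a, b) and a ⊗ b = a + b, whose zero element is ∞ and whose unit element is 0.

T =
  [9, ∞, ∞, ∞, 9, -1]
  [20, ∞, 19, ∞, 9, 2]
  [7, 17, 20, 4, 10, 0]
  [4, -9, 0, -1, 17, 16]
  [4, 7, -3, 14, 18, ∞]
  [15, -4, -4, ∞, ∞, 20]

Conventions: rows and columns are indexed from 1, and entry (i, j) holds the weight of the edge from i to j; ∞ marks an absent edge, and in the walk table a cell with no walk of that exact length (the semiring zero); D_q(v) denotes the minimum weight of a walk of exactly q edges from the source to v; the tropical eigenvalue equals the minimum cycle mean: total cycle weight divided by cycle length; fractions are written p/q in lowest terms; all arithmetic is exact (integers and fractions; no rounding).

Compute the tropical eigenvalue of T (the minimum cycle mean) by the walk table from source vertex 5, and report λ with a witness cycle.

q=0: [∞, ∞, ∞, ∞, 0, ∞]
q=1: [4, 7, -3, 14, 18, ∞]
q=2: [4, 5, 14, 1, 7, -3]
q=3: [5, -8, -7, 0, 13, 3]
q=4: [0, -9, -1, -3, 1, -7]
q=5: [1, -12, -11, -4, 0, -7]
q=6: [-4, -13, -11, -7, -3, -11]
Optimal cycle mean attained by: cycle 3->6->3, total 0 + (-4), length 2.
Answer: λ = -2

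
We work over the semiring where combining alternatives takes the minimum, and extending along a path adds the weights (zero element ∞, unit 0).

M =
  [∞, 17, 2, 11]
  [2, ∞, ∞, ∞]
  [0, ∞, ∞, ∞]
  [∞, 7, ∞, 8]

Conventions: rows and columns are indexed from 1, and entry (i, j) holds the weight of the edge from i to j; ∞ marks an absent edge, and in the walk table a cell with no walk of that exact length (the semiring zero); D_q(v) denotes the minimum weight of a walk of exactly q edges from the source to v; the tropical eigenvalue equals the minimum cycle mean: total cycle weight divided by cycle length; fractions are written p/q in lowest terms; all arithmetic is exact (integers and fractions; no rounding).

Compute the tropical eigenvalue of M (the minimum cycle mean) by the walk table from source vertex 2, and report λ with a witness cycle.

q=0: [∞, 0, ∞, ∞]
q=1: [2, ∞, ∞, ∞]
q=2: [∞, 19, 4, 13]
q=3: [4, 20, ∞, 21]
q=4: [22, 21, 6, 15]
Optimal cycle mean attained by: cycle 1->3->1, total 2 + 0, length 2.
Answer: λ = 1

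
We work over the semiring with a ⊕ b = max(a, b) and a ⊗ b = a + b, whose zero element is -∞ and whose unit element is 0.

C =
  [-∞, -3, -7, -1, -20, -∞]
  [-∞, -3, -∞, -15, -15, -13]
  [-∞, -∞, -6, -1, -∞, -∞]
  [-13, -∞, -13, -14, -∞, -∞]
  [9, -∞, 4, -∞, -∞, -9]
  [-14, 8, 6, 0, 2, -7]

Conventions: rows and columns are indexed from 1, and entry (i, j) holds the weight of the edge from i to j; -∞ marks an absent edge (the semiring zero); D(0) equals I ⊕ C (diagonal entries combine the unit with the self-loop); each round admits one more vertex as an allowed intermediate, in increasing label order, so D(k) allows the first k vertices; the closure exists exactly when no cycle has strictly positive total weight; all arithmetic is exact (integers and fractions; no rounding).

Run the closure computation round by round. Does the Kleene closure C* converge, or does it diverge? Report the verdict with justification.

D(0):
  [0, -3, -7, -1, -20, -∞]
  [-∞, 0, -∞, -15, -15, -13]
  [-∞, -∞, 0, -1, -∞, -∞]
  [-13, -∞, -13, 0, -∞, -∞]
  [9, -∞, 4, -∞, 0, -9]
  [-14, 8, 6, 0, 2, 0]
D(1):
  [0, -3, -7, -1, -20, -∞]
  [-∞, 0, -∞, -15, -15, -13]
  [-∞, -∞, 0, -1, -∞, -∞]
  [-13, -16, -13, 0, -33, -∞]
  [9, 6, 4, 8, 0, -9]
  [-14, 8, 6, 0, 2, 0]
D(2):
  [0, -3, -7, -1, -18, -16]
  [-∞, 0, -∞, -15, -15, -13]
  [-∞, -∞, 0, -1, -∞, -∞]
  [-13, -16, -13, 0, -31, -29]
  [9, 6, 4, 8, 0, -7]
  [-14, 8, 6, 0, 2, 0]
D(3):
  [0, -3, -7, -1, -18, -16]
  [-∞, 0, -∞, -15, -15, -13]
  [-∞, -∞, 0, -1, -∞, -∞]
  [-13, -16, -13, 0, -31, -29]
  [9, 6, 4, 8, 0, -7]
  [-14, 8, 6, 5, 2, 0]
D(4):
  [0, -3, -7, -1, -18, -16]
  [-28, 0, -28, -15, -15, -13]
  [-14, -17, 0, -1, -32, -30]
  [-13, -16, -13, 0, -31, -29]
  [9, 6, 4, 8, 0, -7]
  [-8, 8, 6, 5, 2, 0]
D(5):
  [0, -3, -7, -1, -18, -16]
  [-6, 0, -11, -7, -15, -13]
  [-14, -17, 0, -1, -32, -30]
  [-13, -16, -13, 0, -31, -29]
  [9, 6, 4, 8, 0, -7]
  [11, 8, 6, 10, 2, 0]
D(6):
  [0, -3, -7, -1, -14, -16]
  [-2, 0, -7, -3, -11, -13]
  [-14, -17, 0, -1, -28, -30]
  [-13, -16, -13, 0, -27, -29]
  [9, 6, 4, 8, 0, -7]
  [11, 8, 6, 10, 2, 0]
Key observation: every diagonal entry stays at the unit through all rounds, so no improving cycle exists.
Answer: CONVERGES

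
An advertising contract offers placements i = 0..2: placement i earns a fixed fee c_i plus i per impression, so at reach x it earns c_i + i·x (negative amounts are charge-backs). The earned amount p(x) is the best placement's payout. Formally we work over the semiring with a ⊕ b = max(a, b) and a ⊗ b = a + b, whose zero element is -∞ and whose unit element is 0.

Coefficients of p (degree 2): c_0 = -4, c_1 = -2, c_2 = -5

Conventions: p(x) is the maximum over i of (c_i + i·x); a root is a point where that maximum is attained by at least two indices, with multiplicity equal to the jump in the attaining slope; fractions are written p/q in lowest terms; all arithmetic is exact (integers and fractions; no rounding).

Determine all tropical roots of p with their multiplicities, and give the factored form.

hull edge (i=0, c=-4) to (i=1, c=-2): slope 2, span 1
hull edge (i=1, c=-2) to (i=2, c=-5): slope -3, span 1
Factored form: p(x) = -5 ⊗ (x ⊕ (-2)) ⊗ (x ⊕ 3)
Answer: roots = -2 (mult 1), 3 (mult 1)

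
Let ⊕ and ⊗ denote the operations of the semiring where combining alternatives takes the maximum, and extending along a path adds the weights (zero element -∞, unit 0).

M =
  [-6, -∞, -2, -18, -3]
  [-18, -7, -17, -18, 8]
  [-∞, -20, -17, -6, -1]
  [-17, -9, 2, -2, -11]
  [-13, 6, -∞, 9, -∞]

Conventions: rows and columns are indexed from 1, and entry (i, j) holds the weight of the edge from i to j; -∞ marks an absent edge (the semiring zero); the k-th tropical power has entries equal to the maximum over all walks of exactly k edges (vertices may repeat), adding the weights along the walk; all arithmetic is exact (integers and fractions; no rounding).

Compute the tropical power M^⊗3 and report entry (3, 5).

M^⊗2:
  [-12, 3, -8, 6, -3]
  [-5, 14, -16, 17, 1]
  [-14, 5, -4, 8, -12]
  [-19, -5, 0, -2, 1]
  [-8, 0, 11, 7, 14]
M^⊗3:
  [-11, 3, 8, 6, 11]
  [0, 8, 19, 15, 22]
  [-9, -1, 10, 6, 13]
  [-12, 7, 0, 10, 3]
  [1, 20, 9, 23, 10]
Key observation: the optimum is the walk 3->5->2->5, with weight (-1) + 6 + 8 = 13.
Optimal value attained by: walk 3->5->2->5.
Answer: (M^⊗3)[3][5] = 13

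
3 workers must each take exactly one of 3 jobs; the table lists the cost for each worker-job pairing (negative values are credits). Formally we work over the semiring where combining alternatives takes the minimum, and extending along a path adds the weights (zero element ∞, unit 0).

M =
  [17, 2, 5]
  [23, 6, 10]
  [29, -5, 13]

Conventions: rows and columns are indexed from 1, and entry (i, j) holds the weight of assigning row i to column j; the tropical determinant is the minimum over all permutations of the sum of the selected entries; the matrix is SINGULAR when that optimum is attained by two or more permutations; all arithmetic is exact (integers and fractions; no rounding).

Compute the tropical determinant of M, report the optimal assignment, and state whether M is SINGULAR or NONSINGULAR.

σ = (1, 2, 3): 17 + 6 + 13 = 36
σ = (1, 3, 2): 17 + 10 + (-5) = 22
σ = (2, 1, 3): 2 + 23 + 13 = 38
σ = (2, 3, 1): 2 + 10 + 29 = 41
σ = (3, 1, 2): 5 + 23 + (-5) = 23
σ = (3, 2, 1): 5 + 6 + 29 = 40
Optimal value attained by: σ = (1, 3, 2).
Answer: det⊕(M) = 22; verdict: NONSINGULAR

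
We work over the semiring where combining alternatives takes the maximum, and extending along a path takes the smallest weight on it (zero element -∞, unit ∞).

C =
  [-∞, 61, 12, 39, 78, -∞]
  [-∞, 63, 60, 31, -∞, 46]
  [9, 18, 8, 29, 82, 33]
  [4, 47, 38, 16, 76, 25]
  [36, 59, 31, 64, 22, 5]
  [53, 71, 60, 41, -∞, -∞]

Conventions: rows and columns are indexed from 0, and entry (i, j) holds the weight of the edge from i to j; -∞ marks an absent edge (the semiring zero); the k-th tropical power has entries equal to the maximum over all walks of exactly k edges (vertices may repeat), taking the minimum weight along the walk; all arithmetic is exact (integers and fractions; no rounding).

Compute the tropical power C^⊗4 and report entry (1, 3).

C^⊗2:
  [36, 61, 60, 64, 39, 46]
  [46, 63, 60, 41, 60, 46]
  [36, 59, 33, 64, 29, 25]
  [36, 59, 47, 64, 38, 46]
  [22, 59, 59, 36, 64, 46]
  [9, 63, 60, 39, 60, 46]
C^⊗3:
  [46, 61, 60, 41, 64, 46]
  [46, 63, 60, 60, 60, 46]
  [29, 59, 59, 36, 64, 46]
  [46, 59, 59, 41, 64, 46]
  [46, 59, 59, 64, 59, 46]
  [46, 63, 60, 60, 60, 46]
C^⊗4:
  [46, 61, 60, 64, 60, 46]
  [46, 63, 60, 60, 60, 46]
  [46, 59, 59, 64, 59, 46]
  [46, 59, 59, 64, 59, 46]
  [46, 59, 59, 59, 64, 46]
  [46, 63, 60, 60, 60, 46]
Key observation: the optimum is the walk 1->1->2->4->3, with weight 63 min 60 min 82 min 64 = 60.
Optimal value attained by: walk 1->1->2->4->3.
Answer: (C^⊗4)[1][3] = 60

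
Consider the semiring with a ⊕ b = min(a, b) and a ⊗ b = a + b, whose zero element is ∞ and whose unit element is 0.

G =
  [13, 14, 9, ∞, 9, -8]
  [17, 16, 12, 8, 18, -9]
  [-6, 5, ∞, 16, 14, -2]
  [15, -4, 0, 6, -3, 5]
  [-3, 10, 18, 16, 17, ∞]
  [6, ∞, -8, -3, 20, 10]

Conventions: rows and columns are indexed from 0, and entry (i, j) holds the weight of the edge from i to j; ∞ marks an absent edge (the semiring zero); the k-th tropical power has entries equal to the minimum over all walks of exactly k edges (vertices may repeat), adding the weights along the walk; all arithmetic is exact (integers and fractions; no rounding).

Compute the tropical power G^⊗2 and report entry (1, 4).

G^⊗2:
  [-2, 14, -16, -11, 12, 2]
  [-3, 4, -17, -12, 5, 1]
  [4, 8, -10, -5, 3, -14]
  [-6, 2, -3, 2, 3, -13]
  [10, 11, 6, 18, 6, -11]
  [-14, -7, -3, 3, -6, -10]
Key observation: the optimum is the walk 1->3->4, with weight 8 + (-3) = 5.
Optimal value attained by: walk 1->3->4.
Answer: (G^⊗2)[1][4] = 5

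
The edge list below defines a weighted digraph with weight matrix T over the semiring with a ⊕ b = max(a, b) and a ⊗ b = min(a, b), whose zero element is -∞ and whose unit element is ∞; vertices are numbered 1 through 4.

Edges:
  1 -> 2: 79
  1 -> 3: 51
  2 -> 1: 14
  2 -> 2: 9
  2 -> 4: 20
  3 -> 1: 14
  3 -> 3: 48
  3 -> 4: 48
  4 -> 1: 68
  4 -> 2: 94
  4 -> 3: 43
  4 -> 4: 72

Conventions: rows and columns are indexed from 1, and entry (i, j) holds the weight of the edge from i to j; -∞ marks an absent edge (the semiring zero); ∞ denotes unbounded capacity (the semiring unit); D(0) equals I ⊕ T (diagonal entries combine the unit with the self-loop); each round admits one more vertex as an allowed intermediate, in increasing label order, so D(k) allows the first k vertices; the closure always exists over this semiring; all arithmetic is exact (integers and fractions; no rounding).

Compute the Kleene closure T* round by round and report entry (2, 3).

D(0):
  [∞, 79, 51, -∞]
  [14, ∞, -∞, 20]
  [14, -∞, ∞, 48]
  [68, 94, 43, ∞]
D(1):
  [∞, 79, 51, -∞]
  [14, ∞, 14, 20]
  [14, 14, ∞, 48]
  [68, 94, 51, ∞]
D(2):
  [∞, 79, 51, 20]
  [14, ∞, 14, 20]
  [14, 14, ∞, 48]
  [68, 94, 51, ∞]
D(3):
  [∞, 79, 51, 48]
  [14, ∞, 14, 20]
  [14, 14, ∞, 48]
  [68, 94, 51, ∞]
D(4):
  [∞, 79, 51, 48]
  [20, ∞, 20, 20]
  [48, 48, ∞, 48]
  [68, 94, 51, ∞]
Answer: T*[2][3] = 20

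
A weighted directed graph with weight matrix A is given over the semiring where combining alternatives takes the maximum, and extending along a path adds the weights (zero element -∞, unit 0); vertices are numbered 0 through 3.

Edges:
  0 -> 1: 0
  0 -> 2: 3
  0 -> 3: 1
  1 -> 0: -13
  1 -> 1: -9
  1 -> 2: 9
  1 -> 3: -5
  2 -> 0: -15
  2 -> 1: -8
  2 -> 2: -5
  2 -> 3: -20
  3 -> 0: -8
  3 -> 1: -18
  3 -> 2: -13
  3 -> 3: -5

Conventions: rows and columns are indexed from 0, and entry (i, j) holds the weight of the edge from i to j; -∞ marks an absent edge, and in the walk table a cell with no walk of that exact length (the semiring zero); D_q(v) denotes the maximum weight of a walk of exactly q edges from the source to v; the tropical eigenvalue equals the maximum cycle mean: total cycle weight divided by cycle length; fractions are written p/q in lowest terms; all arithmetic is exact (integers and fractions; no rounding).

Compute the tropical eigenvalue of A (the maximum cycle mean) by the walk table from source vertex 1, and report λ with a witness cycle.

q=0: [-∞, 0, -∞, -∞]
q=1: [-13, -9, 9, -5]
q=2: [-6, 1, 4, -10]
q=3: [-11, -4, 10, -4]
q=4: [-5, 2, 5, -9]
Optimal cycle mean attained by: cycle 1->2->1, total 9 + (-8), length 2.
Answer: λ = 1/2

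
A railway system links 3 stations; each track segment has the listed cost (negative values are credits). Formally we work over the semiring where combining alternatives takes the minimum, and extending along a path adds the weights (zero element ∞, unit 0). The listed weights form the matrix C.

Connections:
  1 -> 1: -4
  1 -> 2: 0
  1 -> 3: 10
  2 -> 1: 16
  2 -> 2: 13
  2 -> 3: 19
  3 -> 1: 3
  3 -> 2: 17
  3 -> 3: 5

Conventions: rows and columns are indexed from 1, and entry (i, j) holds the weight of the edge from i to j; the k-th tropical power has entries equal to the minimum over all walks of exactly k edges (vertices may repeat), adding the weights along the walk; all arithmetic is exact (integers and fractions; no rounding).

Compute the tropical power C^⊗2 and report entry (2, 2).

C^⊗2:
  [-8, -4, 6]
  [12, 16, 24]
  [-1, 3, 10]
Key observation: the optimum is the walk 2->1->2, with weight 16 + 0 = 16.
Optimal value attained by: walk 2->1->2.
Answer: (C^⊗2)[2][2] = 16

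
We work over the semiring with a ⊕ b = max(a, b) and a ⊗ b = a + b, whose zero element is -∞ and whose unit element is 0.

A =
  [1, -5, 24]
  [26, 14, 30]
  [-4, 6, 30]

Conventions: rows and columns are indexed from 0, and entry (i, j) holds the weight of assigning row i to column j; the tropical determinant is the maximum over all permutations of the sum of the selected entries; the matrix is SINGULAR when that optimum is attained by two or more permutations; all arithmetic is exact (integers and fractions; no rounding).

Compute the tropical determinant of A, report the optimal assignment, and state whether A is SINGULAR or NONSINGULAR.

σ = (0, 1, 2): 1 + 14 + 30 = 45
σ = (0, 2, 1): 1 + 30 + 6 = 37
σ = (1, 0, 2): (-5) + 26 + 30 = 51
σ = (1, 2, 0): (-5) + 30 + (-4) = 21
σ = (2, 0, 1): 24 + 26 + 6 = 56
σ = (2, 1, 0): 24 + 14 + (-4) = 34
Optimal value attained by: σ = (2, 0, 1).
Answer: det⊕(A) = 56; verdict: NONSINGULAR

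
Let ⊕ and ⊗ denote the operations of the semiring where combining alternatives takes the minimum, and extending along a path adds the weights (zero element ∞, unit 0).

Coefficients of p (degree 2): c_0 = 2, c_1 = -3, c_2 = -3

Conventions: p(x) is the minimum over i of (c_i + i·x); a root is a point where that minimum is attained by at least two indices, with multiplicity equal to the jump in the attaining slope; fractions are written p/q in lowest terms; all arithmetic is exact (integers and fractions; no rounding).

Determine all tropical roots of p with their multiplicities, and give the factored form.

hull edge (i=0, c=2) to (i=1, c=-3): slope -5, span 1
hull edge (i=1, c=-3) to (i=2, c=-3): slope 0, span 1
Factored form: p(x) = -3 ⊗ (x ⊕ 0) ⊗ (x ⊕ 5)
Answer: roots = 0 (mult 1), 5 (mult 1)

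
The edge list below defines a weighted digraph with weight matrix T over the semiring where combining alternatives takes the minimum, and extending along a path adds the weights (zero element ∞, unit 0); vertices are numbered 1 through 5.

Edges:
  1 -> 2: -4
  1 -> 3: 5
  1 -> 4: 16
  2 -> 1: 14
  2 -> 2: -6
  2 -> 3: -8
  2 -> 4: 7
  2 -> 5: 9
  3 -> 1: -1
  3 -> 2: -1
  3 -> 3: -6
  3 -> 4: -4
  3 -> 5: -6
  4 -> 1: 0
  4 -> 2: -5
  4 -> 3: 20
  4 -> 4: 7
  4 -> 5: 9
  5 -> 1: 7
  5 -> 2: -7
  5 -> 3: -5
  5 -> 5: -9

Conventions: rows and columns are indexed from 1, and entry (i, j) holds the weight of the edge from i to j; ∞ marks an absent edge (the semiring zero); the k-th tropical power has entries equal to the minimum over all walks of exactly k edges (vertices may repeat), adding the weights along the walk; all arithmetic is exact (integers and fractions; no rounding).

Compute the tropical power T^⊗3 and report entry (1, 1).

T^⊗2:
  [4, -10, -12, 1, -1]
  [-9, -12, -14, -12, -14]
  [-7, -13, -12, -10, -15]
  [7, -11, -13, 2, 0]
  [-6, -16, -15, -9, -18]
T^⊗3:
  [-13, -16, -18, -16, -18]
  [-15, -21, -20, -18, -23]
  [-13, -22, -21, -16, -24]
  [-14, -17, -19, -17, -19]
  [-16, -25, -24, -19, -27]
Key observation: the optimum is the walk 1->2->3->1, with weight (-4) + (-8) + (-1) = -13.
Optimal value attained by: walk 1->2->3->1.
Answer: (T^⊗3)[1][1] = -13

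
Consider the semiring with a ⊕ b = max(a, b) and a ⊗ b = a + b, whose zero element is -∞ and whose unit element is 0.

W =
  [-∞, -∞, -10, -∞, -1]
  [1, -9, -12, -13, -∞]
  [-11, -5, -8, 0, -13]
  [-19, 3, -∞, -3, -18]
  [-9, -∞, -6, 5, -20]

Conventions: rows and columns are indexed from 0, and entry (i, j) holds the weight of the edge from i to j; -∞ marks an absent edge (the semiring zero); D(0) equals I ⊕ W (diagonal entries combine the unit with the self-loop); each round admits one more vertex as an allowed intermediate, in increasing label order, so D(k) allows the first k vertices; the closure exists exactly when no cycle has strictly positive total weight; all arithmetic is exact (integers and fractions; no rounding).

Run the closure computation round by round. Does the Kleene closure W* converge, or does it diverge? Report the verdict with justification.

D(0):
  [0, -∞, -10, -∞, -1]
  [1, 0, -12, -13, -∞]
  [-11, -5, 0, 0, -13]
  [-19, 3, -∞, 0, -18]
  [-9, -∞, -6, 5, 0]
D(1):
  [0, -∞, -10, -∞, -1]
  [1, 0, -9, -13, 0]
  [-11, -5, 0, 0, -12]
  [-19, 3, -29, 0, -18]
  [-9, -∞, -6, 5, 0]
D(2):
  [0, -∞, -10, -∞, -1]
  [1, 0, -9, -13, 0]
  [-4, -5, 0, 0, -5]
  [4, 3, -6, 0, 3]
  [-9, -∞, -6, 5, 0]
D(3):
  [0, -15, -10, -10, -1]
  [1, 0, -9, -9, 0]
  [-4, -5, 0, 0, -5]
  [4, 3, -6, 0, 3]
  [-9, -11, -6, 5, 0]
Detection: at round 4, diagonal entry (4, 4) turns strictly positive.
Key observation: the cycle 4->3->1->0->4 has total weight 5 + 3 + 1 + (-1), which is strictly positive.
Answer: DIVERGES — positive cycle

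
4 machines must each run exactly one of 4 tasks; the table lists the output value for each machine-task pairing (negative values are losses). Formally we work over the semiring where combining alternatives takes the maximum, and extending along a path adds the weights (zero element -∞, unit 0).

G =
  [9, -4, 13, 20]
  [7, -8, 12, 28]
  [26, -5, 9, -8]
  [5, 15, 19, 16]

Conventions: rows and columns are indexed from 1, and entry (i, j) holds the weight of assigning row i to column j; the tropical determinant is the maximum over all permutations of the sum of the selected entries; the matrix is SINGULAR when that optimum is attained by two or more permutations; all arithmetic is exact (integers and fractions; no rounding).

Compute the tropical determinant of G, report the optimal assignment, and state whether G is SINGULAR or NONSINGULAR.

σ = (1, 2, 3, 4): 9 + (-8) + 9 + 16 = 26
σ = (1, 2, 4, 3): 9 + (-8) + (-8) + 19 = 12
σ = (1, 3, 2, 4): 9 + 12 + (-5) + 16 = 32
σ = (1, 3, 4, 2): 9 + 12 + (-8) + 15 = 28
σ = (1, 4, 2, 3): 9 + 28 + (-5) + 19 = 51
σ = (1, 4, 3, 2): 9 + 28 + 9 + 15 = 61
σ = (2, 1, 3, 4): (-4) + 7 + 9 + 16 = 28
σ = (2, 1, 4, 3): (-4) + 7 + (-8) + 19 = 14
σ = (2, 3, 1, 4): (-4) + 12 + 26 + 16 = 50
σ = (2, 3, 4, 1): (-4) + 12 + (-8) + 5 = 5
σ = (2, 4, 1, 3): (-4) + 28 + 26 + 19 = 69
σ = (2, 4, 3, 1): (-4) + 28 + 9 + 5 = 38
σ = (3, 1, 2, 4): 13 + 7 + (-5) + 16 = 31
σ = (3, 1, 4, 2): 13 + 7 + (-8) + 15 = 27
σ = (3, 2, 1, 4): 13 + (-8) + 26 + 16 = 47
σ = (3, 2, 4, 1): 13 + (-8) + (-8) + 5 = 2
σ = (3, 4, 1, 2): 13 + 28 + 26 + 15 = 82
σ = (3, 4, 2, 1): 13 + 28 + (-5) + 5 = 41
σ = (4, 1, 2, 3): 20 + 7 + (-5) + 19 = 41
σ = (4, 1, 3, 2): 20 + 7 + 9 + 15 = 51
σ = (4, 2, 1, 3): 20 + (-8) + 26 + 19 = 57
σ = (4, 2, 3, 1): 20 + (-8) + 9 + 5 = 26
σ = (4, 3, 1, 2): 20 + 12 + 26 + 15 = 73
σ = (4, 3, 2, 1): 20 + 12 + (-5) + 5 = 32
Optimal value attained by: σ = (3, 4, 1, 2).
Answer: det⊕(G) = 82; verdict: NONSINGULAR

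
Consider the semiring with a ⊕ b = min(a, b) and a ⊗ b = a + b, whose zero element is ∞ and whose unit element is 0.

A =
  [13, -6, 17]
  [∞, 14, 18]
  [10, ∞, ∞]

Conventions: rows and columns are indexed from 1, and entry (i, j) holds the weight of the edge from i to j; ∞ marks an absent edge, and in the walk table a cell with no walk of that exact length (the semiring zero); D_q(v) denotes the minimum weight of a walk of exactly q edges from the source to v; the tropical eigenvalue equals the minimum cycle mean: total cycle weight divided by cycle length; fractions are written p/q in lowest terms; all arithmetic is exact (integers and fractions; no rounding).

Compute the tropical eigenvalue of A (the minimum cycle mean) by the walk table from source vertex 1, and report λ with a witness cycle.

q=0: [0, ∞, ∞]
q=1: [13, -6, 17]
q=2: [26, 7, 12]
q=3: [22, 20, 25]
Optimal cycle mean attained by: cycle 1->2->3->1, total (-6) + 18 + 10, length 3.
Answer: λ = 22/3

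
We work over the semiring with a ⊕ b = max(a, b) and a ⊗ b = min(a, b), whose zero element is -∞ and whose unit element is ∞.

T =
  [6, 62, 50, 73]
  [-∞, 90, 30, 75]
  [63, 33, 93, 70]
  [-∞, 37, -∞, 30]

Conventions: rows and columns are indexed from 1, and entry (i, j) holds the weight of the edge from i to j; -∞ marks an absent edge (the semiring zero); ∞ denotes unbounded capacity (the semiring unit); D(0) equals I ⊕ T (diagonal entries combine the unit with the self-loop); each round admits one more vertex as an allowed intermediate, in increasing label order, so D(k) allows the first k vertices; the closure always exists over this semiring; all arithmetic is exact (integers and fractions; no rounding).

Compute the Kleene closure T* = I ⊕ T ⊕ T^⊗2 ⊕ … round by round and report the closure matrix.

D(0):
  [∞, 62, 50, 73]
  [-∞, ∞, 30, 75]
  [63, 33, ∞, 70]
  [-∞, 37, -∞, ∞]
D(1):
  [∞, 62, 50, 73]
  [-∞, ∞, 30, 75]
  [63, 62, ∞, 70]
  [-∞, 37, -∞, ∞]
D(2):
  [∞, 62, 50, 73]
  [-∞, ∞, 30, 75]
  [63, 62, ∞, 70]
  [-∞, 37, 30, ∞]
D(3):
  [∞, 62, 50, 73]
  [30, ∞, 30, 75]
  [63, 62, ∞, 70]
  [30, 37, 30, ∞]
D(4):
  [∞, 62, 50, 73]
  [30, ∞, 30, 75]
  [63, 62, ∞, 70]
  [30, 37, 30, ∞]
Answer: T* = [[∞, 62, 50, 73], [30, ∞, 30, 75], [63, 62, ∞, 70], [30, 37, 30, ∞]]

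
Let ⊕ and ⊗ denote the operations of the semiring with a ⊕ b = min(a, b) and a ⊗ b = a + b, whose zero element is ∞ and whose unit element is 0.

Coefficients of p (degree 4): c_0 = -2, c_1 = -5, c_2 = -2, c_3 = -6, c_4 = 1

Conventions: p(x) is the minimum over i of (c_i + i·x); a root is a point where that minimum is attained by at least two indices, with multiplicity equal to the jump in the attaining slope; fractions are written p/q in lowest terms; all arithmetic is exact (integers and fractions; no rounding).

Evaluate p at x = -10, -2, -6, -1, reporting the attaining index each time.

p(-10) = min(-2+0·(-10)=-2, -5+1·(-10)=-15, -2+2·(-10)=-22, -6+3·(-10)=-36, 1+4·(-10)=-39) = -39 (attained by i=4)
p(-2) = min(-2+0·(-2)=-2, -5+1·(-2)=-7, -2+2·(-2)=-6, -6+3·(-2)=-12, 1+4·(-2)=-7) = -12 (attained by i=3)
p(-6) = min(-2+0·(-6)=-2, -5+1·(-6)=-11, -2+2·(-6)=-14, -6+3·(-6)=-24, 1+4·(-6)=-23) = -24 (attained by i=3)
p(-1) = min(-2+0·(-1)=-2, -5+1·(-1)=-6, -2+2·(-1)=-4, -6+3·(-1)=-9, 1+4·(-1)=-3) = -9 (attained by i=3)
Answer: p(-10) = -39; p(-2) = -12; p(-6) = -24; p(-1) = -9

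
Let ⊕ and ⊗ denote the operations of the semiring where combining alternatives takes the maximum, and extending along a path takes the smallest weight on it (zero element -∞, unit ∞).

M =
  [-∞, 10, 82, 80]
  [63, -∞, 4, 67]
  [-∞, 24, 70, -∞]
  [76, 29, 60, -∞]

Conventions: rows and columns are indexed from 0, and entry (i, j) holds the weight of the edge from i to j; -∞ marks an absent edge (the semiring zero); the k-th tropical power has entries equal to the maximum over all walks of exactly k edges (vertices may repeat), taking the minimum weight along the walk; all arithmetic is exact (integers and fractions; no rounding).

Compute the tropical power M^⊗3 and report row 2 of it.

M^⊗2:
  [76, 29, 70, 10]
  [67, 29, 63, 63]
  [24, 24, 70, 24]
  [29, 24, 76, 76]
M^⊗3:
  [29, 24, 76, 76]
  [63, 29, 67, 67]
  [24, 24, 70, 24]
  [76, 29, 70, 29]
Answer: row 2 of M^⊗3 = [24, 24, 70, 24]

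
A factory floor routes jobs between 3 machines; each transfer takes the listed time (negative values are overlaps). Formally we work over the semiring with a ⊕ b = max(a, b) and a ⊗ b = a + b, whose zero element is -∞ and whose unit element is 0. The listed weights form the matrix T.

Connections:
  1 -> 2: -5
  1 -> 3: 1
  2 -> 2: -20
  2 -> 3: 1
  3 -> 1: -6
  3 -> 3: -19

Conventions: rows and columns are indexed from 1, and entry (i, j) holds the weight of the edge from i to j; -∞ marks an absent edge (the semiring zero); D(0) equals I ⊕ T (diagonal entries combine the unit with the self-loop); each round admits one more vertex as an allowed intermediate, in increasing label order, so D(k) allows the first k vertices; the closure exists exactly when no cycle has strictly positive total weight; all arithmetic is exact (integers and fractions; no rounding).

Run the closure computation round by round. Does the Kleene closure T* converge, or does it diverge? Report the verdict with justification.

D(0):
  [0, -5, 1]
  [-∞, 0, 1]
  [-6, -∞, 0]
D(1):
  [0, -5, 1]
  [-∞, 0, 1]
  [-6, -11, 0]
D(2):
  [0, -5, 1]
  [-∞, 0, 1]
  [-6, -11, 0]
D(3):
  [0, -5, 1]
  [-5, 0, 1]
  [-6, -11, 0]
Key observation: every diagonal entry stays at the unit through all rounds, so no improving cycle exists.
Answer: CONVERGES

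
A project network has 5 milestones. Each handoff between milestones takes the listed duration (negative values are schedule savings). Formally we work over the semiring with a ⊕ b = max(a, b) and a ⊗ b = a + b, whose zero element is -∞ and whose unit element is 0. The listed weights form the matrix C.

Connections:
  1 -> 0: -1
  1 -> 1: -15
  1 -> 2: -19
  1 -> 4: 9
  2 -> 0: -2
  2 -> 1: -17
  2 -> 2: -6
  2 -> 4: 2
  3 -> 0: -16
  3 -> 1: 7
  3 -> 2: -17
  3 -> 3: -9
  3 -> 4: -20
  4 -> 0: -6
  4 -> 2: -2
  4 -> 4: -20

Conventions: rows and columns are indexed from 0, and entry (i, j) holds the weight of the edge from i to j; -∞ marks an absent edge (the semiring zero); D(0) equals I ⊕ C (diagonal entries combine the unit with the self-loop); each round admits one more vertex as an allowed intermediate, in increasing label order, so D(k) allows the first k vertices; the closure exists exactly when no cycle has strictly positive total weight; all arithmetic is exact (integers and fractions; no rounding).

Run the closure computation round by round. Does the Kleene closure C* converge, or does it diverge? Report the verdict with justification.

D(0):
  [0, -∞, -∞, -∞, -∞]
  [-1, 0, -19, -∞, 9]
  [-2, -17, 0, -∞, 2]
  [-16, 7, -17, 0, -20]
  [-6, -∞, -2, -∞, 0]
D(1):
  [0, -∞, -∞, -∞, -∞]
  [-1, 0, -19, -∞, 9]
  [-2, -17, 0, -∞, 2]
  [-16, 7, -17, 0, -20]
  [-6, -∞, -2, -∞, 0]
D(2):
  [0, -∞, -∞, -∞, -∞]
  [-1, 0, -19, -∞, 9]
  [-2, -17, 0, -∞, 2]
  [6, 7, -12, 0, 16]
  [-6, -∞, -2, -∞, 0]
D(3):
  [0, -∞, -∞, -∞, -∞]
  [-1, 0, -19, -∞, 9]
  [-2, -17, 0, -∞, 2]
  [6, 7, -12, 0, 16]
  [-4, -19, -2, -∞, 0]
D(4):
  [0, -∞, -∞, -∞, -∞]
  [-1, 0, -19, -∞, 9]
  [-2, -17, 0, -∞, 2]
  [6, 7, -12, 0, 16]
  [-4, -19, -2, -∞, 0]
D(5):
  [0, -∞, -∞, -∞, -∞]
  [5, 0, 7, -∞, 9]
  [-2, -17, 0, -∞, 2]
  [12, 7, 14, 0, 16]
  [-4, -19, -2, -∞, 0]
Key observation: every diagonal entry stays at the unit through all rounds, so no improving cycle exists.
Answer: CONVERGES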